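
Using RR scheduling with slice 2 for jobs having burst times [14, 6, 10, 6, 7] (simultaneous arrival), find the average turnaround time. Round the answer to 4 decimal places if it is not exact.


Time quantum = 2
Execution trace:
  J1 runs 2 units, time = 2
  J2 runs 2 units, time = 4
  J3 runs 2 units, time = 6
  J4 runs 2 units, time = 8
  J5 runs 2 units, time = 10
  J1 runs 2 units, time = 12
  J2 runs 2 units, time = 14
  J3 runs 2 units, time = 16
  J4 runs 2 units, time = 18
  J5 runs 2 units, time = 20
  J1 runs 2 units, time = 22
  J2 runs 2 units, time = 24
  J3 runs 2 units, time = 26
  J4 runs 2 units, time = 28
  J5 runs 2 units, time = 30
  J1 runs 2 units, time = 32
  J3 runs 2 units, time = 34
  J5 runs 1 units, time = 35
  J1 runs 2 units, time = 37
  J3 runs 2 units, time = 39
  J1 runs 2 units, time = 41
  J1 runs 2 units, time = 43
Finish times: [43, 24, 39, 28, 35]
Average turnaround = 169/5 = 33.8

33.8


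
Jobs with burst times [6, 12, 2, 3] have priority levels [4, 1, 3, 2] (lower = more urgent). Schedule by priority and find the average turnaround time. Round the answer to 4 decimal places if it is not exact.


Sort by priority (ascending = highest first):
Order: [(1, 12), (2, 3), (3, 2), (4, 6)]
Completion times:
  Priority 1, burst=12, C=12
  Priority 2, burst=3, C=15
  Priority 3, burst=2, C=17
  Priority 4, burst=6, C=23
Average turnaround = 67/4 = 16.75

16.75


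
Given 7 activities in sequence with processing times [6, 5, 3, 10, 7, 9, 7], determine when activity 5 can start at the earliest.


Activity 5 starts after activities 1 through 4 complete.
Predecessor durations: [6, 5, 3, 10]
ES = 6 + 5 + 3 + 10 = 24

24


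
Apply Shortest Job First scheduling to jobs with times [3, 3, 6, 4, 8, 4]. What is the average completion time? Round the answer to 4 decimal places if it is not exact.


SJF order (ascending): [3, 3, 4, 4, 6, 8]
Completion times:
  Job 1: burst=3, C=3
  Job 2: burst=3, C=6
  Job 3: burst=4, C=10
  Job 4: burst=4, C=14
  Job 5: burst=6, C=20
  Job 6: burst=8, C=28
Average completion = 81/6 = 13.5

13.5


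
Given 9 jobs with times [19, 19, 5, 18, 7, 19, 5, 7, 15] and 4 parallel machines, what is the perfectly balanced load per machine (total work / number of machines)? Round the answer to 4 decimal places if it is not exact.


Total processing time = 19 + 19 + 5 + 18 + 7 + 19 + 5 + 7 + 15 = 114
Number of machines = 4
Ideal balanced load = 114 / 4 = 28.5

28.5


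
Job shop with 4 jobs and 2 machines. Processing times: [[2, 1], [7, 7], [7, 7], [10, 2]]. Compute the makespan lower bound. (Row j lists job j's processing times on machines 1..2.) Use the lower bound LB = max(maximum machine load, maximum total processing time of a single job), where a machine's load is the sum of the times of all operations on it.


Machine loads:
  Machine 1: 2 + 7 + 7 + 10 = 26
  Machine 2: 1 + 7 + 7 + 2 = 17
Max machine load = 26
Job totals:
  Job 1: 3
  Job 2: 14
  Job 3: 14
  Job 4: 12
Max job total = 14
Lower bound = max(26, 14) = 26

26


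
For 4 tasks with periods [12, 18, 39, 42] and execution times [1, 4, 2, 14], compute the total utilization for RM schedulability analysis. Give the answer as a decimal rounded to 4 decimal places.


Compute individual utilizations (exact fractions):
  Task 1: C/T = 1/12 (approx. 0.0833)
  Task 2: C/T = 4/18 = 2/9 (approx. 0.2222)
  Task 3: C/T = 2/39 (approx. 0.0513)
  Task 4: C/T = 14/42 = 1/3 (approx. 0.3333)
Total utilization U = 1/12 + 2/9 + 2/39 + 1/3 = 323/468
Rounded to 4 decimal places: U = 0.6902
RM (Liu & Layland) bound for 4 tasks = 0.756828; compare with U = 323/468 (approx. 0.690171)
U <= bound, so schedulable by RM sufficient condition.

0.6902


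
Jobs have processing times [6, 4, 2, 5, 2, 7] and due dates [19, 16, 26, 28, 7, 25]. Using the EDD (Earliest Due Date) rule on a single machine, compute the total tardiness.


Sort by due date (EDD order): [(2, 7), (4, 16), (6, 19), (7, 25), (2, 26), (5, 28)]
Compute completion times and tardiness:
  Job 1: p=2, d=7, C=2, tardiness=max(0,2-7)=0
  Job 2: p=4, d=16, C=6, tardiness=max(0,6-16)=0
  Job 3: p=6, d=19, C=12, tardiness=max(0,12-19)=0
  Job 4: p=7, d=25, C=19, tardiness=max(0,19-25)=0
  Job 5: p=2, d=26, C=21, tardiness=max(0,21-26)=0
  Job 6: p=5, d=28, C=26, tardiness=max(0,26-28)=0
Total tardiness = 0

0


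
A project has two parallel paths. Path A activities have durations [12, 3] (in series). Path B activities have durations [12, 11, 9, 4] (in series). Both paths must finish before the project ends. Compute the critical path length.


Path A total = 12 + 3 = 15
Path B total = 12 + 11 + 9 + 4 = 36
Critical path = longest path = max(15, 36) = 36

36


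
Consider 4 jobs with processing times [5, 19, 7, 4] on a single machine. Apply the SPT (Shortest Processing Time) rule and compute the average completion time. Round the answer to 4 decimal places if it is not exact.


Sort jobs by processing time (SPT order): [4, 5, 7, 19]
Compute completion times sequentially:
  Job 1: processing = 4, completes at 4
  Job 2: processing = 5, completes at 9
  Job 3: processing = 7, completes at 16
  Job 4: processing = 19, completes at 35
Sum of completion times = 64
Average completion time = 64/4 = 16.0

16.0


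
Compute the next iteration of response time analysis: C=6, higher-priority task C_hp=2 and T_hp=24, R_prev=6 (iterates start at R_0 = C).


R_next = C + ceil(R_prev / T_hp) * C_hp
ceil(6 / 24) = ceil(0.25) = 1
Interference = 1 * 2 = 2
R_next = 6 + 2 = 8

8


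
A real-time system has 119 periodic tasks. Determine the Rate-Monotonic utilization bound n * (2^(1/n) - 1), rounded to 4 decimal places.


Compute 2^(1/119) = 1.0058417632
Subtract 1: 1.0058417632 - 1 = 0.0058417632
Multiply by n: 119 * 0.0058417632 = 0.6951698208
Round to 4 dp: 0.6952

0.6952


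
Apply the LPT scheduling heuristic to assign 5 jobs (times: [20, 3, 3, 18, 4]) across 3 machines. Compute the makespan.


Sort jobs in decreasing order (LPT): [20, 18, 4, 3, 3]
Assign each job to the least loaded machine:
  Machine 1: jobs [20], load = 20
  Machine 2: jobs [18], load = 18
  Machine 3: jobs [4, 3, 3], load = 10
Makespan = max load = 20

20


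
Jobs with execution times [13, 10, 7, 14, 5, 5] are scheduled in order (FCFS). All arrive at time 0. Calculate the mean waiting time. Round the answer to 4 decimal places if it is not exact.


FCFS order (as given): [13, 10, 7, 14, 5, 5]
Waiting times:
  Job 1: wait = 0
  Job 2: wait = 13
  Job 3: wait = 23
  Job 4: wait = 30
  Job 5: wait = 44
  Job 6: wait = 49
Sum of waiting times = 159
Average waiting time = 159/6 = 26.5

26.5


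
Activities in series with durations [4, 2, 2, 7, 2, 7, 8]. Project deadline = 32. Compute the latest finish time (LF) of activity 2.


LF(activity 2) = deadline - sum of successor durations
Successors: activities 3 through 7 with durations [2, 7, 2, 7, 8]
Sum of successor durations = 26
LF = 32 - 26 = 6

6


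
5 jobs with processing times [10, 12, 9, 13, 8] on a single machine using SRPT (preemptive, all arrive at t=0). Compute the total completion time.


Since all jobs arrive at t=0, SRPT equals SPT ordering.
SPT order: [8, 9, 10, 12, 13]
Completion times:
  Job 1: p=8, C=8
  Job 2: p=9, C=17
  Job 3: p=10, C=27
  Job 4: p=12, C=39
  Job 5: p=13, C=52
Total completion time = 8 + 17 + 27 + 39 + 52 = 143

143


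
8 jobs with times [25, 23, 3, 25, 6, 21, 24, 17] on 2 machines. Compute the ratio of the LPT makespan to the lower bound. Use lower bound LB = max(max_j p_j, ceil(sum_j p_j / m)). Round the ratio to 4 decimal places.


LPT order: [25, 25, 24, 23, 21, 17, 6, 3]
Machine loads after assignment: [72, 72]
LPT makespan = 72
Lower bound = max(max_job, ceil(total/2)) = max(25, 72) = 72
Ratio = 72 / 72 = 1.0

1.0


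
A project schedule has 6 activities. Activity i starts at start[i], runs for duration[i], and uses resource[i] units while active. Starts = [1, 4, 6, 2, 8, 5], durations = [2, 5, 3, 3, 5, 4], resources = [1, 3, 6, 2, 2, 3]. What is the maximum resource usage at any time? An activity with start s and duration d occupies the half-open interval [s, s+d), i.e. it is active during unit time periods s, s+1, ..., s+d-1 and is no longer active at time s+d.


Each activity i is active on [start_i, start_i + duration_i).
Compute total resource usage per time slot:
  t=0: active resources = [], total = 0
  t=1: active resources = [1], total = 1
  t=2: active resources = [1, 2], total = 3
  t=3: active resources = [2], total = 2
  t=4: active resources = [3, 2], total = 5
  t=5: active resources = [3, 3], total = 6
  t=6: active resources = [3, 6, 3], total = 12
  t=7: active resources = [3, 6, 3], total = 12
  t=8: active resources = [3, 6, 2, 3], total = 14
  t=9: active resources = [2], total = 2
  t=10: active resources = [2], total = 2
  t=11: active resources = [2], total = 2
  t=12: active resources = [2], total = 2
Peak resource demand = 14

14


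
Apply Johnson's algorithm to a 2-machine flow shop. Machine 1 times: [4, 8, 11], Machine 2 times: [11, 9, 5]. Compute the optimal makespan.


Apply Johnson's rule:
  Group 1 (a <= b): [(1, 4, 11), (2, 8, 9)]
  Group 2 (a > b): [(3, 11, 5)]
Optimal job order: [1, 2, 3]
Schedule:
  Job 1: M1 done at 4, M2 done at 15
  Job 2: M1 done at 12, M2 done at 24
  Job 3: M1 done at 23, M2 done at 29
Makespan = 29

29


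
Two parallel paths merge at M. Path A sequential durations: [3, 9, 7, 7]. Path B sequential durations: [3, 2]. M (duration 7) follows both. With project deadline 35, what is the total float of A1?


Forward pass: ES(A1) = sum of predecessors on chain A = 0
EF = ES + duration = 0 + 3 = 3
Backward pass: LF(M) = deadline = 35; LS(M) = 35 - 7 = 28
LF(A1) = LS(M) - sum(successors on chain A) = 28 - 23 = 5
LS = LF - duration = 5 - 3 = 2
Total float = LS - ES = 2 - 0 = 2

2


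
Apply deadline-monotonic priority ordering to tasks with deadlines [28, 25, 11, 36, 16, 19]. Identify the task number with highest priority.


Sort tasks by relative deadline (ascending):
  Task 3: deadline = 11
  Task 5: deadline = 16
  Task 6: deadline = 19
  Task 2: deadline = 25
  Task 1: deadline = 28
  Task 4: deadline = 36
Priority order (highest first): [3, 5, 6, 2, 1, 4]
Highest priority task = 3

3


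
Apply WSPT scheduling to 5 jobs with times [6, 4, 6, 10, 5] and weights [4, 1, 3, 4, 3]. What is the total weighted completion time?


Compute p/w ratios and sort ascending (WSPT): [(6, 4), (5, 3), (6, 3), (10, 4), (4, 1)]
Compute weighted completion times:
  Job (p=6,w=4): C=6, w*C=4*6=24
  Job (p=5,w=3): C=11, w*C=3*11=33
  Job (p=6,w=3): C=17, w*C=3*17=51
  Job (p=10,w=4): C=27, w*C=4*27=108
  Job (p=4,w=1): C=31, w*C=1*31=31
Total weighted completion time = 247

247


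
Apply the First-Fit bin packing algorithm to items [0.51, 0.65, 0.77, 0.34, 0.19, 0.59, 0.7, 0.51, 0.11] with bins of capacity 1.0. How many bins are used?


Place items sequentially using First-Fit:
  Item 0.51 -> new Bin 1
  Item 0.65 -> new Bin 2
  Item 0.77 -> new Bin 3
  Item 0.34 -> Bin 1 (now 0.85)
  Item 0.19 -> Bin 2 (now 0.84)
  Item 0.59 -> new Bin 4
  Item 0.7 -> new Bin 5
  Item 0.51 -> new Bin 6
  Item 0.11 -> Bin 1 (now 0.96)
Total bins used = 6

6


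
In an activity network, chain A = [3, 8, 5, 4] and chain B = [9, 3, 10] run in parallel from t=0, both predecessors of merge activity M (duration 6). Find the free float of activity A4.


ES(A4) = sum of predecessors on chain A = 16
EF(A4) = ES + duration = 16 + 4 = 20
Successor of A4 is M. ES(M) = max(sum(A), sum(B)) = max(20, 22) = 22
Free float = ES(successor) - EF(current) = 22 - 20 = 2

2


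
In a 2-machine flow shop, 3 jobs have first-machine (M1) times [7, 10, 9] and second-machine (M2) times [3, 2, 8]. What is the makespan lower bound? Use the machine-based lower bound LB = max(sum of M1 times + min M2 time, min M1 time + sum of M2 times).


LB1 = sum(M1 times) + min(M2 times) = 26 + 2 = 28
LB2 = min(M1 times) + sum(M2 times) = 7 + 13 = 20
Lower bound = max(LB1, LB2) = max(28, 20) = 28

28


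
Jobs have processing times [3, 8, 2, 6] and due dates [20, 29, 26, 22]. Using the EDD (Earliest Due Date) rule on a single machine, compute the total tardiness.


Sort by due date (EDD order): [(3, 20), (6, 22), (2, 26), (8, 29)]
Compute completion times and tardiness:
  Job 1: p=3, d=20, C=3, tardiness=max(0,3-20)=0
  Job 2: p=6, d=22, C=9, tardiness=max(0,9-22)=0
  Job 3: p=2, d=26, C=11, tardiness=max(0,11-26)=0
  Job 4: p=8, d=29, C=19, tardiness=max(0,19-29)=0
Total tardiness = 0

0


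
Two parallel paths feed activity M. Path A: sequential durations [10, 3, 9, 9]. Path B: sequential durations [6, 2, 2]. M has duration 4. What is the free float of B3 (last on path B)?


ES(B3) = sum of predecessors on chain B = 8
EF(B3) = ES + duration = 8 + 2 = 10
Successor of B3 is M. ES(M) = max(sum(A), sum(B)) = max(31, 10) = 31
Free float = ES(successor) - EF(current) = 31 - 10 = 21

21


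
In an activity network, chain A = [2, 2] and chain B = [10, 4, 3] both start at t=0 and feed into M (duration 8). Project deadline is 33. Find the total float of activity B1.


Forward pass: ES(B1) = sum of predecessors on chain B = 0
EF = ES + duration = 0 + 10 = 10
Backward pass: LF(M) = deadline = 33; LS(M) = 33 - 8 = 25
LF(B1) = LS(M) - sum(successors on chain B) = 25 - 7 = 18
LS = LF - duration = 18 - 10 = 8
Total float = LS - ES = 8 - 0 = 8

8


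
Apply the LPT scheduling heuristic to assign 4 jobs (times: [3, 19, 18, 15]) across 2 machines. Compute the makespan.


Sort jobs in decreasing order (LPT): [19, 18, 15, 3]
Assign each job to the least loaded machine:
  Machine 1: jobs [19, 3], load = 22
  Machine 2: jobs [18, 15], load = 33
Makespan = max load = 33

33


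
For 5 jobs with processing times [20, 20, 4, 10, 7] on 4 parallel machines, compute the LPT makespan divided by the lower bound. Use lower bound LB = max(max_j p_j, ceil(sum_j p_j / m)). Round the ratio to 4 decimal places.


LPT order: [20, 20, 10, 7, 4]
Machine loads after assignment: [20, 20, 10, 11]
LPT makespan = 20
Lower bound = max(max_job, ceil(total/4)) = max(20, 16) = 20
Ratio = 20 / 20 = 1.0

1.0


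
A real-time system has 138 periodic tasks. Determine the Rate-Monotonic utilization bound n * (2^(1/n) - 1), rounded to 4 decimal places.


Compute 2^(1/138) = 1.0050354411
Subtract 1: 1.0050354411 - 1 = 0.0050354411
Multiply by n: 138 * 0.0050354411 = 0.6948908718
Round to 4 dp: 0.6949

0.6949


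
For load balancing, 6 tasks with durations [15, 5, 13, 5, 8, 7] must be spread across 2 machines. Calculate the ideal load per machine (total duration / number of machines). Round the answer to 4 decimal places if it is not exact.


Total processing time = 15 + 5 + 13 + 5 + 8 + 7 = 53
Number of machines = 2
Ideal balanced load = 53 / 2 = 26.5

26.5


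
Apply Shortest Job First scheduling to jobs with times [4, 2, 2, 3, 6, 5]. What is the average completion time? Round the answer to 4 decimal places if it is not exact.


SJF order (ascending): [2, 2, 3, 4, 5, 6]
Completion times:
  Job 1: burst=2, C=2
  Job 2: burst=2, C=4
  Job 3: burst=3, C=7
  Job 4: burst=4, C=11
  Job 5: burst=5, C=16
  Job 6: burst=6, C=22
Average completion = 62/6 = 10.3333

10.3333


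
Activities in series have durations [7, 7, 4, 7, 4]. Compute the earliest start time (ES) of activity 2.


Activity 2 starts after activities 1 through 1 complete.
Predecessor durations: [7]
ES = 7 = 7

7


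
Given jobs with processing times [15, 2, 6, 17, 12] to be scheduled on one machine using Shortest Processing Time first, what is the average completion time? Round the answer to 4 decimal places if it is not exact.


Sort jobs by processing time (SPT order): [2, 6, 12, 15, 17]
Compute completion times sequentially:
  Job 1: processing = 2, completes at 2
  Job 2: processing = 6, completes at 8
  Job 3: processing = 12, completes at 20
  Job 4: processing = 15, completes at 35
  Job 5: processing = 17, completes at 52
Sum of completion times = 117
Average completion time = 117/5 = 23.4

23.4


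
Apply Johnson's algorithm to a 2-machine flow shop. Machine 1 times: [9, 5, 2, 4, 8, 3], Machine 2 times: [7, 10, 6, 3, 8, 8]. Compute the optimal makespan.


Apply Johnson's rule:
  Group 1 (a <= b): [(3, 2, 6), (6, 3, 8), (2, 5, 10), (5, 8, 8)]
  Group 2 (a > b): [(1, 9, 7), (4, 4, 3)]
Optimal job order: [3, 6, 2, 5, 1, 4]
Schedule:
  Job 3: M1 done at 2, M2 done at 8
  Job 6: M1 done at 5, M2 done at 16
  Job 2: M1 done at 10, M2 done at 26
  Job 5: M1 done at 18, M2 done at 34
  Job 1: M1 done at 27, M2 done at 41
  Job 4: M1 done at 31, M2 done at 44
Makespan = 44

44


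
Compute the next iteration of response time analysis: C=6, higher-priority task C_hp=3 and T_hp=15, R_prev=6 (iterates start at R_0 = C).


R_next = C + ceil(R_prev / T_hp) * C_hp
ceil(6 / 15) = ceil(0.4) = 1
Interference = 1 * 3 = 3
R_next = 6 + 3 = 9

9


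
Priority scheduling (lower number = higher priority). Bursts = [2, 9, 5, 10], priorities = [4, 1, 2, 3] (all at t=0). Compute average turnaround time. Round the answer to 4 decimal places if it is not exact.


Sort by priority (ascending = highest first):
Order: [(1, 9), (2, 5), (3, 10), (4, 2)]
Completion times:
  Priority 1, burst=9, C=9
  Priority 2, burst=5, C=14
  Priority 3, burst=10, C=24
  Priority 4, burst=2, C=26
Average turnaround = 73/4 = 18.25

18.25


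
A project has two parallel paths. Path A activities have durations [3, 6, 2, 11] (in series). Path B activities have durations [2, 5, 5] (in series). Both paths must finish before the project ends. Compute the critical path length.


Path A total = 3 + 6 + 2 + 11 = 22
Path B total = 2 + 5 + 5 = 12
Critical path = longest path = max(22, 12) = 22

22


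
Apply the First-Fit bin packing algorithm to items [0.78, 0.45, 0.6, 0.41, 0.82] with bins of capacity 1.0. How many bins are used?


Place items sequentially using First-Fit:
  Item 0.78 -> new Bin 1
  Item 0.45 -> new Bin 2
  Item 0.6 -> new Bin 3
  Item 0.41 -> Bin 2 (now 0.86)
  Item 0.82 -> new Bin 4
Total bins used = 4

4


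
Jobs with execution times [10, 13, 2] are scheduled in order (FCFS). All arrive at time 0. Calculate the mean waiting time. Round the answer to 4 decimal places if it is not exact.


FCFS order (as given): [10, 13, 2]
Waiting times:
  Job 1: wait = 0
  Job 2: wait = 10
  Job 3: wait = 23
Sum of waiting times = 33
Average waiting time = 33/3 = 11.0

11.0


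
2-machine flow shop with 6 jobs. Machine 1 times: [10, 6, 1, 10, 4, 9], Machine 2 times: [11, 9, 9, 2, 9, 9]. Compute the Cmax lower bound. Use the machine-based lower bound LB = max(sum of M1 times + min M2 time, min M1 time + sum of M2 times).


LB1 = sum(M1 times) + min(M2 times) = 40 + 2 = 42
LB2 = min(M1 times) + sum(M2 times) = 1 + 49 = 50
Lower bound = max(LB1, LB2) = max(42, 50) = 50

50


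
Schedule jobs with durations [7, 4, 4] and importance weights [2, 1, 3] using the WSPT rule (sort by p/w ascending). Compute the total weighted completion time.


Compute p/w ratios and sort ascending (WSPT): [(4, 3), (7, 2), (4, 1)]
Compute weighted completion times:
  Job (p=4,w=3): C=4, w*C=3*4=12
  Job (p=7,w=2): C=11, w*C=2*11=22
  Job (p=4,w=1): C=15, w*C=1*15=15
Total weighted completion time = 49

49


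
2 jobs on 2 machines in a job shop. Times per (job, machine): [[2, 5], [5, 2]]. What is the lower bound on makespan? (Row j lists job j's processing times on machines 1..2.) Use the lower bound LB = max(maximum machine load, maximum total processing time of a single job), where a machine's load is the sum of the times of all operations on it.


Machine loads:
  Machine 1: 2 + 5 = 7
  Machine 2: 5 + 2 = 7
Max machine load = 7
Job totals:
  Job 1: 7
  Job 2: 7
Max job total = 7
Lower bound = max(7, 7) = 7

7


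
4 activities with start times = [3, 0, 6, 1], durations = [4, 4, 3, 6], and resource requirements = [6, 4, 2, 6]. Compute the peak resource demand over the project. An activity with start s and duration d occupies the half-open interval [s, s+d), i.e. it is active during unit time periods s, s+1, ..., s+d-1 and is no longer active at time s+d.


Each activity i is active on [start_i, start_i + duration_i).
Compute total resource usage per time slot:
  t=0: active resources = [4], total = 4
  t=1: active resources = [4, 6], total = 10
  t=2: active resources = [4, 6], total = 10
  t=3: active resources = [6, 4, 6], total = 16
  t=4: active resources = [6, 6], total = 12
  t=5: active resources = [6, 6], total = 12
  t=6: active resources = [6, 2, 6], total = 14
  t=7: active resources = [2], total = 2
  t=8: active resources = [2], total = 2
Peak resource demand = 16

16


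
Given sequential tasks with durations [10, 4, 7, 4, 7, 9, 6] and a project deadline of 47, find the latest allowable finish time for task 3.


LF(activity 3) = deadline - sum of successor durations
Successors: activities 4 through 7 with durations [4, 7, 9, 6]
Sum of successor durations = 26
LF = 47 - 26 = 21

21


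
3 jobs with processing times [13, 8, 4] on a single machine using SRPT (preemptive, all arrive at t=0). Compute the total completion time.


Since all jobs arrive at t=0, SRPT equals SPT ordering.
SPT order: [4, 8, 13]
Completion times:
  Job 1: p=4, C=4
  Job 2: p=8, C=12
  Job 3: p=13, C=25
Total completion time = 4 + 12 + 25 = 41

41


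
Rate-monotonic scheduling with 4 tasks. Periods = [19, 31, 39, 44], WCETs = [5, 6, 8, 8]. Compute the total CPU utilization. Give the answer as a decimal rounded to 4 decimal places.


Compute individual utilizations (exact fractions):
  Task 1: C/T = 5/19 (approx. 0.2632)
  Task 2: C/T = 6/31 (approx. 0.1935)
  Task 3: C/T = 8/39 (approx. 0.2051)
  Task 4: C/T = 8/44 = 2/11 (approx. 0.1818)
Total utilization U = 5/19 + 6/31 + 8/39 + 2/11 = 213175/252681
Rounded to 4 decimal places: U = 0.8437
RM (Liu & Layland) bound for 4 tasks = 0.756828; compare with U = 213175/252681 (approx. 0.843653)
bound < U <= 1, so the RM sufficient condition is not met (inconclusive; an exact test such as response-time analysis is needed).

0.8437


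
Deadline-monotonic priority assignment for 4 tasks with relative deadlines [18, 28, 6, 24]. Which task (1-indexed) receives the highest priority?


Sort tasks by relative deadline (ascending):
  Task 3: deadline = 6
  Task 1: deadline = 18
  Task 4: deadline = 24
  Task 2: deadline = 28
Priority order (highest first): [3, 1, 4, 2]
Highest priority task = 3

3


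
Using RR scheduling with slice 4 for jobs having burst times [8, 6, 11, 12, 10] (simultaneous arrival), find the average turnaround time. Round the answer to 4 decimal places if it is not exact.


Time quantum = 4
Execution trace:
  J1 runs 4 units, time = 4
  J2 runs 4 units, time = 8
  J3 runs 4 units, time = 12
  J4 runs 4 units, time = 16
  J5 runs 4 units, time = 20
  J1 runs 4 units, time = 24
  J2 runs 2 units, time = 26
  J3 runs 4 units, time = 30
  J4 runs 4 units, time = 34
  J5 runs 4 units, time = 38
  J3 runs 3 units, time = 41
  J4 runs 4 units, time = 45
  J5 runs 2 units, time = 47
Finish times: [24, 26, 41, 45, 47]
Average turnaround = 183/5 = 36.6

36.6


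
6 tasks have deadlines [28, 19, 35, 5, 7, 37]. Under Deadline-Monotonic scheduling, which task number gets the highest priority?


Sort tasks by relative deadline (ascending):
  Task 4: deadline = 5
  Task 5: deadline = 7
  Task 2: deadline = 19
  Task 1: deadline = 28
  Task 3: deadline = 35
  Task 6: deadline = 37
Priority order (highest first): [4, 5, 2, 1, 3, 6]
Highest priority task = 4

4


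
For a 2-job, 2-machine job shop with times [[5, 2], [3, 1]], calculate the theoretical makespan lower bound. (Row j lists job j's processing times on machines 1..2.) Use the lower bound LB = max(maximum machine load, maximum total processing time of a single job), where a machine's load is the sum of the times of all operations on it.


Machine loads:
  Machine 1: 5 + 3 = 8
  Machine 2: 2 + 1 = 3
Max machine load = 8
Job totals:
  Job 1: 7
  Job 2: 4
Max job total = 7
Lower bound = max(8, 7) = 8

8


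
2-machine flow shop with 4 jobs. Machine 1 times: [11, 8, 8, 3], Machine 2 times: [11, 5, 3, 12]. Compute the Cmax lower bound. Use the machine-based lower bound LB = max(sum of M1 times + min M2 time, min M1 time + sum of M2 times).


LB1 = sum(M1 times) + min(M2 times) = 30 + 3 = 33
LB2 = min(M1 times) + sum(M2 times) = 3 + 31 = 34
Lower bound = max(LB1, LB2) = max(33, 34) = 34

34


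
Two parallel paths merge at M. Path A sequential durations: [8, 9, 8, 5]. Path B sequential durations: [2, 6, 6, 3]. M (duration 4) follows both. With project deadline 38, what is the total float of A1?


Forward pass: ES(A1) = sum of predecessors on chain A = 0
EF = ES + duration = 0 + 8 = 8
Backward pass: LF(M) = deadline = 38; LS(M) = 38 - 4 = 34
LF(A1) = LS(M) - sum(successors on chain A) = 34 - 22 = 12
LS = LF - duration = 12 - 8 = 4
Total float = LS - ES = 4 - 0 = 4

4


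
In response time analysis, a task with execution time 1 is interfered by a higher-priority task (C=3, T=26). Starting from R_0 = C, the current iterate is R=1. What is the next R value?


R_next = C + ceil(R_prev / T_hp) * C_hp
ceil(1 / 26) = ceil(0.0385) = 1
Interference = 1 * 3 = 3
R_next = 1 + 3 = 4

4


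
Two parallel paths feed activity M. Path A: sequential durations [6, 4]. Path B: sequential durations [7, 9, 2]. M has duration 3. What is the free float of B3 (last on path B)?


ES(B3) = sum of predecessors on chain B = 16
EF(B3) = ES + duration = 16 + 2 = 18
Successor of B3 is M. ES(M) = max(sum(A), sum(B)) = max(10, 18) = 18
Free float = ES(successor) - EF(current) = 18 - 18 = 0

0


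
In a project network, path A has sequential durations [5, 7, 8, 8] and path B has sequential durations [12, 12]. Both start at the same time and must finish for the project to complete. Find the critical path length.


Path A total = 5 + 7 + 8 + 8 = 28
Path B total = 12 + 12 = 24
Critical path = longest path = max(28, 24) = 28

28


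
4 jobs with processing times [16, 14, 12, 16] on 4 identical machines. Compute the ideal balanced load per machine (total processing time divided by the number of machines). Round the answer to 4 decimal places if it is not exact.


Total processing time = 16 + 14 + 12 + 16 = 58
Number of machines = 4
Ideal balanced load = 58 / 4 = 14.5

14.5


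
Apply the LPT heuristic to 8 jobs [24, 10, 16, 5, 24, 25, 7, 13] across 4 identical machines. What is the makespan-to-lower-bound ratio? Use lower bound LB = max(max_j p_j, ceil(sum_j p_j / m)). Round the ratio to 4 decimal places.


LPT order: [25, 24, 24, 16, 13, 10, 7, 5]
Machine loads after assignment: [30, 34, 31, 29]
LPT makespan = 34
Lower bound = max(max_job, ceil(total/4)) = max(25, 31) = 31
Ratio = 34 / 31 = 1.0968

1.0968


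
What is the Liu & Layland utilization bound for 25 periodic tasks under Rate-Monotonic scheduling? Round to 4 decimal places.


Compute 2^(1/25) = 1.0281138267
Subtract 1: 1.0281138267 - 1 = 0.0281138267
Multiply by n: 25 * 0.0281138267 = 0.7028456675
Round to 4 dp: 0.7028

0.7028


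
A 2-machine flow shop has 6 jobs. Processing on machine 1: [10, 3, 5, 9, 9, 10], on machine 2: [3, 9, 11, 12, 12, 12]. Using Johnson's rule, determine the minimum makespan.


Apply Johnson's rule:
  Group 1 (a <= b): [(2, 3, 9), (3, 5, 11), (4, 9, 12), (5, 9, 12), (6, 10, 12)]
  Group 2 (a > b): [(1, 10, 3)]
Optimal job order: [2, 3, 4, 5, 6, 1]
Schedule:
  Job 2: M1 done at 3, M2 done at 12
  Job 3: M1 done at 8, M2 done at 23
  Job 4: M1 done at 17, M2 done at 35
  Job 5: M1 done at 26, M2 done at 47
  Job 6: M1 done at 36, M2 done at 59
  Job 1: M1 done at 46, M2 done at 62
Makespan = 62

62


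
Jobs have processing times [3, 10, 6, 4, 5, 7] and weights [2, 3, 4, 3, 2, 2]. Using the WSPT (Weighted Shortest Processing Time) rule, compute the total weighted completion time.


Compute p/w ratios and sort ascending (WSPT): [(4, 3), (3, 2), (6, 4), (5, 2), (10, 3), (7, 2)]
Compute weighted completion times:
  Job (p=4,w=3): C=4, w*C=3*4=12
  Job (p=3,w=2): C=7, w*C=2*7=14
  Job (p=6,w=4): C=13, w*C=4*13=52
  Job (p=5,w=2): C=18, w*C=2*18=36
  Job (p=10,w=3): C=28, w*C=3*28=84
  Job (p=7,w=2): C=35, w*C=2*35=70
Total weighted completion time = 268

268


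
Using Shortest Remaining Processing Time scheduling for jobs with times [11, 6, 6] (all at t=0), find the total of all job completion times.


Since all jobs arrive at t=0, SRPT equals SPT ordering.
SPT order: [6, 6, 11]
Completion times:
  Job 1: p=6, C=6
  Job 2: p=6, C=12
  Job 3: p=11, C=23
Total completion time = 6 + 12 + 23 = 41

41


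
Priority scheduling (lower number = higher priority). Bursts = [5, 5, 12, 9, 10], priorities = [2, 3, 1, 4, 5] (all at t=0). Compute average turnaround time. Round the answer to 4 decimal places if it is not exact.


Sort by priority (ascending = highest first):
Order: [(1, 12), (2, 5), (3, 5), (4, 9), (5, 10)]
Completion times:
  Priority 1, burst=12, C=12
  Priority 2, burst=5, C=17
  Priority 3, burst=5, C=22
  Priority 4, burst=9, C=31
  Priority 5, burst=10, C=41
Average turnaround = 123/5 = 24.6

24.6


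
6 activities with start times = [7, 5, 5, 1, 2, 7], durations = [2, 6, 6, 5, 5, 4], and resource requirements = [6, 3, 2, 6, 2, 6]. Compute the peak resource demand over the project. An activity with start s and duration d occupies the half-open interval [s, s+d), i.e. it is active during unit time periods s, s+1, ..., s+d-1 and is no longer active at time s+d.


Each activity i is active on [start_i, start_i + duration_i).
Compute total resource usage per time slot:
  t=0: active resources = [], total = 0
  t=1: active resources = [6], total = 6
  t=2: active resources = [6, 2], total = 8
  t=3: active resources = [6, 2], total = 8
  t=4: active resources = [6, 2], total = 8
  t=5: active resources = [3, 2, 6, 2], total = 13
  t=6: active resources = [3, 2, 2], total = 7
  t=7: active resources = [6, 3, 2, 6], total = 17
  t=8: active resources = [6, 3, 2, 6], total = 17
  t=9: active resources = [3, 2, 6], total = 11
  t=10: active resources = [3, 2, 6], total = 11
Peak resource demand = 17

17


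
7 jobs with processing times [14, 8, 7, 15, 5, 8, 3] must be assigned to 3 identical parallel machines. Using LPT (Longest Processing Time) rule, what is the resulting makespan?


Sort jobs in decreasing order (LPT): [15, 14, 8, 8, 7, 5, 3]
Assign each job to the least loaded machine:
  Machine 1: jobs [15, 5], load = 20
  Machine 2: jobs [14, 7], load = 21
  Machine 3: jobs [8, 8, 3], load = 19
Makespan = max load = 21

21


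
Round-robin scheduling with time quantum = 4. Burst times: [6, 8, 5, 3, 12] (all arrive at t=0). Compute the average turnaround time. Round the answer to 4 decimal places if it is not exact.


Time quantum = 4
Execution trace:
  J1 runs 4 units, time = 4
  J2 runs 4 units, time = 8
  J3 runs 4 units, time = 12
  J4 runs 3 units, time = 15
  J5 runs 4 units, time = 19
  J1 runs 2 units, time = 21
  J2 runs 4 units, time = 25
  J3 runs 1 units, time = 26
  J5 runs 4 units, time = 30
  J5 runs 4 units, time = 34
Finish times: [21, 25, 26, 15, 34]
Average turnaround = 121/5 = 24.2

24.2


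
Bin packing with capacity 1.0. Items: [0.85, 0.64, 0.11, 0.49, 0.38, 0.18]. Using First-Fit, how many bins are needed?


Place items sequentially using First-Fit:
  Item 0.85 -> new Bin 1
  Item 0.64 -> new Bin 2
  Item 0.11 -> Bin 1 (now 0.96)
  Item 0.49 -> new Bin 3
  Item 0.38 -> Bin 3 (now 0.87)
  Item 0.18 -> Bin 2 (now 0.82)
Total bins used = 3

3


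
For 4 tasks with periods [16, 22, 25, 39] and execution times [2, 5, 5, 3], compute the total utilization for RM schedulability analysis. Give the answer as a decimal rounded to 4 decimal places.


Compute individual utilizations (exact fractions):
  Task 1: C/T = 2/16 = 1/8 (approx. 0.125)
  Task 2: C/T = 5/22 (approx. 0.2273)
  Task 3: C/T = 5/25 = 1/5 (approx. 0.2)
  Task 4: C/T = 3/39 = 1/13 (approx. 0.0769)
Total utilization U = 1/8 + 5/22 + 1/5 + 1/13 = 3599/5720
Rounded to 4 decimal places: U = 0.6292
RM (Liu & Layland) bound for 4 tasks = 0.756828; compare with U = 3599/5720 (approx. 0.629196)
U <= bound, so schedulable by RM sufficient condition.

0.6292


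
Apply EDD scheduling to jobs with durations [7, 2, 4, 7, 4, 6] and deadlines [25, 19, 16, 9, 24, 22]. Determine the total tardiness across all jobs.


Sort by due date (EDD order): [(7, 9), (4, 16), (2, 19), (6, 22), (4, 24), (7, 25)]
Compute completion times and tardiness:
  Job 1: p=7, d=9, C=7, tardiness=max(0,7-9)=0
  Job 2: p=4, d=16, C=11, tardiness=max(0,11-16)=0
  Job 3: p=2, d=19, C=13, tardiness=max(0,13-19)=0
  Job 4: p=6, d=22, C=19, tardiness=max(0,19-22)=0
  Job 5: p=4, d=24, C=23, tardiness=max(0,23-24)=0
  Job 6: p=7, d=25, C=30, tardiness=max(0,30-25)=5
Total tardiness = 5

5


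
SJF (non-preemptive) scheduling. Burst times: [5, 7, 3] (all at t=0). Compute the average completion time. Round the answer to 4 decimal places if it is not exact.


SJF order (ascending): [3, 5, 7]
Completion times:
  Job 1: burst=3, C=3
  Job 2: burst=5, C=8
  Job 3: burst=7, C=15
Average completion = 26/3 = 8.6667

8.6667


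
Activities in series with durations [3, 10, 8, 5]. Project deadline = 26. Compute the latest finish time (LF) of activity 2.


LF(activity 2) = deadline - sum of successor durations
Successors: activities 3 through 4 with durations [8, 5]
Sum of successor durations = 13
LF = 26 - 13 = 13

13


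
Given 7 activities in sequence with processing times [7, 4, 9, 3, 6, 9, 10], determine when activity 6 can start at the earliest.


Activity 6 starts after activities 1 through 5 complete.
Predecessor durations: [7, 4, 9, 3, 6]
ES = 7 + 4 + 9 + 3 + 6 = 29

29


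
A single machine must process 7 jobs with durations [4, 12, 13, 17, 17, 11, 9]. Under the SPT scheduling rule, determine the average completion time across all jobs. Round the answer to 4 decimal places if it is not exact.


Sort jobs by processing time (SPT order): [4, 9, 11, 12, 13, 17, 17]
Compute completion times sequentially:
  Job 1: processing = 4, completes at 4
  Job 2: processing = 9, completes at 13
  Job 3: processing = 11, completes at 24
  Job 4: processing = 12, completes at 36
  Job 5: processing = 13, completes at 49
  Job 6: processing = 17, completes at 66
  Job 7: processing = 17, completes at 83
Sum of completion times = 275
Average completion time = 275/7 = 39.2857

39.2857


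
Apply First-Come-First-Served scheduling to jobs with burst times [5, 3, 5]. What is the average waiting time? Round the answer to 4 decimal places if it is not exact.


FCFS order (as given): [5, 3, 5]
Waiting times:
  Job 1: wait = 0
  Job 2: wait = 5
  Job 3: wait = 8
Sum of waiting times = 13
Average waiting time = 13/3 = 4.3333

4.3333


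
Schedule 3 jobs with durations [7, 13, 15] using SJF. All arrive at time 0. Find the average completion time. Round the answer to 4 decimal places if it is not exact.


SJF order (ascending): [7, 13, 15]
Completion times:
  Job 1: burst=7, C=7
  Job 2: burst=13, C=20
  Job 3: burst=15, C=35
Average completion = 62/3 = 20.6667

20.6667


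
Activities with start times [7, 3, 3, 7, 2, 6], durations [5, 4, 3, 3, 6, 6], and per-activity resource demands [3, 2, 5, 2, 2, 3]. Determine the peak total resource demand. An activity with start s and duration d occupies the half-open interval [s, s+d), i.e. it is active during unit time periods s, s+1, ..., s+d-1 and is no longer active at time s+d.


Each activity i is active on [start_i, start_i + duration_i).
Compute total resource usage per time slot:
  t=0: active resources = [], total = 0
  t=1: active resources = [], total = 0
  t=2: active resources = [2], total = 2
  t=3: active resources = [2, 5, 2], total = 9
  t=4: active resources = [2, 5, 2], total = 9
  t=5: active resources = [2, 5, 2], total = 9
  t=6: active resources = [2, 2, 3], total = 7
  t=7: active resources = [3, 2, 2, 3], total = 10
  t=8: active resources = [3, 2, 3], total = 8
  t=9: active resources = [3, 2, 3], total = 8
  t=10: active resources = [3, 3], total = 6
  t=11: active resources = [3, 3], total = 6
Peak resource demand = 10

10


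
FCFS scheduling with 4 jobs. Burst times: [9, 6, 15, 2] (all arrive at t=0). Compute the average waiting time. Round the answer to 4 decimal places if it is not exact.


FCFS order (as given): [9, 6, 15, 2]
Waiting times:
  Job 1: wait = 0
  Job 2: wait = 9
  Job 3: wait = 15
  Job 4: wait = 30
Sum of waiting times = 54
Average waiting time = 54/4 = 13.5

13.5


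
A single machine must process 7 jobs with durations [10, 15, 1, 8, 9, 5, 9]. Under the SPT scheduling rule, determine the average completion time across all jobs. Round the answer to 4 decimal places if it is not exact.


Sort jobs by processing time (SPT order): [1, 5, 8, 9, 9, 10, 15]
Compute completion times sequentially:
  Job 1: processing = 1, completes at 1
  Job 2: processing = 5, completes at 6
  Job 3: processing = 8, completes at 14
  Job 4: processing = 9, completes at 23
  Job 5: processing = 9, completes at 32
  Job 6: processing = 10, completes at 42
  Job 7: processing = 15, completes at 57
Sum of completion times = 175
Average completion time = 175/7 = 25.0

25.0


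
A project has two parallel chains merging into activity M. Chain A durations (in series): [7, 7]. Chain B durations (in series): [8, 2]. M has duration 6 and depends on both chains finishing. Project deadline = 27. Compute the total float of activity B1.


Forward pass: ES(B1) = sum of predecessors on chain B = 0
EF = ES + duration = 0 + 8 = 8
Backward pass: LF(M) = deadline = 27; LS(M) = 27 - 6 = 21
LF(B1) = LS(M) - sum(successors on chain B) = 21 - 2 = 19
LS = LF - duration = 19 - 8 = 11
Total float = LS - ES = 11 - 0 = 11

11


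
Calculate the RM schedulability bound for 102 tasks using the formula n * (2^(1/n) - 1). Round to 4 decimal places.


Compute 2^(1/102) = 1.0068187028
Subtract 1: 1.0068187028 - 1 = 0.0068187028
Multiply by n: 102 * 0.0068187028 = 0.6955076856
Round to 4 dp: 0.6955

0.6955


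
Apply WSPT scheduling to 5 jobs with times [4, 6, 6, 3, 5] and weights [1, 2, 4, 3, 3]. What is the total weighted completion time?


Compute p/w ratios and sort ascending (WSPT): [(3, 3), (6, 4), (5, 3), (6, 2), (4, 1)]
Compute weighted completion times:
  Job (p=3,w=3): C=3, w*C=3*3=9
  Job (p=6,w=4): C=9, w*C=4*9=36
  Job (p=5,w=3): C=14, w*C=3*14=42
  Job (p=6,w=2): C=20, w*C=2*20=40
  Job (p=4,w=1): C=24, w*C=1*24=24
Total weighted completion time = 151

151


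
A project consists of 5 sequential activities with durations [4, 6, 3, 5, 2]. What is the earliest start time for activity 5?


Activity 5 starts after activities 1 through 4 complete.
Predecessor durations: [4, 6, 3, 5]
ES = 4 + 6 + 3 + 5 = 18

18


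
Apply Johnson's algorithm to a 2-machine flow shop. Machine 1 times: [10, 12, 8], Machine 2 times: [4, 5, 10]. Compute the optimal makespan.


Apply Johnson's rule:
  Group 1 (a <= b): [(3, 8, 10)]
  Group 2 (a > b): [(2, 12, 5), (1, 10, 4)]
Optimal job order: [3, 2, 1]
Schedule:
  Job 3: M1 done at 8, M2 done at 18
  Job 2: M1 done at 20, M2 done at 25
  Job 1: M1 done at 30, M2 done at 34
Makespan = 34

34


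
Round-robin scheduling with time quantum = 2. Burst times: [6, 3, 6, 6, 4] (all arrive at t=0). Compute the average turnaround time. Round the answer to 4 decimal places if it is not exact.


Time quantum = 2
Execution trace:
  J1 runs 2 units, time = 2
  J2 runs 2 units, time = 4
  J3 runs 2 units, time = 6
  J4 runs 2 units, time = 8
  J5 runs 2 units, time = 10
  J1 runs 2 units, time = 12
  J2 runs 1 units, time = 13
  J3 runs 2 units, time = 15
  J4 runs 2 units, time = 17
  J5 runs 2 units, time = 19
  J1 runs 2 units, time = 21
  J3 runs 2 units, time = 23
  J4 runs 2 units, time = 25
Finish times: [21, 13, 23, 25, 19]
Average turnaround = 101/5 = 20.2

20.2


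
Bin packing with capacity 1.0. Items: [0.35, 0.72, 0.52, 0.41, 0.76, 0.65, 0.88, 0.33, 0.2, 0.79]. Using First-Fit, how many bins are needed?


Place items sequentially using First-Fit:
  Item 0.35 -> new Bin 1
  Item 0.72 -> new Bin 2
  Item 0.52 -> Bin 1 (now 0.87)
  Item 0.41 -> new Bin 3
  Item 0.76 -> new Bin 4
  Item 0.65 -> new Bin 5
  Item 0.88 -> new Bin 6
  Item 0.33 -> Bin 3 (now 0.74)
  Item 0.2 -> Bin 2 (now 0.92)
  Item 0.79 -> new Bin 7
Total bins used = 7

7
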